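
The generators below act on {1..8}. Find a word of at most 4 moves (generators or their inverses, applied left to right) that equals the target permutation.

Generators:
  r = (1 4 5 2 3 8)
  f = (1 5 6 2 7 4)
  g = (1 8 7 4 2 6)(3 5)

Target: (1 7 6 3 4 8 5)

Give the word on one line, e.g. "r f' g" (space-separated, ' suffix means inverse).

g' r' g' f

  after g': (1 6 2 4 7 8)(3 5)
  after r': (1 6 5 2)(3 4 7)
  after g': (1 2 6 3 7 5 4 8)
  after f: (1 7 6 3 4 8 5)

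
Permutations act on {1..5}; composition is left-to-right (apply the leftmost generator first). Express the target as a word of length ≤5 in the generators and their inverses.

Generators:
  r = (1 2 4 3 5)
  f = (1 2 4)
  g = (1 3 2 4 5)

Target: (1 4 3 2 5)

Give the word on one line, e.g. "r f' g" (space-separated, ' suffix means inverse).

  after g: (1 3 2 4 5)
  after f: (1 3 4 5 2)
  after r': (1 4 3 2 5)

g f r'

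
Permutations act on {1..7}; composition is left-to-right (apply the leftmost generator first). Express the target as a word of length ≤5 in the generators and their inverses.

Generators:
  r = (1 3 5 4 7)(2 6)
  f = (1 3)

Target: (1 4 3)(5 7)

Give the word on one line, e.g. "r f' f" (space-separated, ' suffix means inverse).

r' f' r'

  after r': (1 7 4 5 3)(2 6)
  after f': (1 7 4 5)(2 6)
  after r': (1 4 3)(5 7)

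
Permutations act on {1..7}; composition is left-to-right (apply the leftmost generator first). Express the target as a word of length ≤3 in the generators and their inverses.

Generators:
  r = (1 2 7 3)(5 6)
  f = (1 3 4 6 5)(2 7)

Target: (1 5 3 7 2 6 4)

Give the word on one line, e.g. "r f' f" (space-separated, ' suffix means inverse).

r' f' f'

  after r': (1 3 7 2)(5 6)
  after f': (2 5 4 3)
  after f': (1 5 3 7 2 6 4)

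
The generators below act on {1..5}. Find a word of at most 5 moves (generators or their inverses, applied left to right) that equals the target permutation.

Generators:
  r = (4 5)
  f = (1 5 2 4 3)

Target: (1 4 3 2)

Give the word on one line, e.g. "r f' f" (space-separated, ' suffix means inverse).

  after r: (4 5)
  after f': (1 3 4)(2 5)
  after f': (1 4 3 2)

r f' f'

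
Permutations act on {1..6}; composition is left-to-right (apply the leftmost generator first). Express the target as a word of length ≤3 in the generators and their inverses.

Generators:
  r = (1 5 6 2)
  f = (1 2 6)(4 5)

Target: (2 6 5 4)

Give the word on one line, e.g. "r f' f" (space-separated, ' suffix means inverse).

f' r r

  after f': (1 6 2)(4 5)
  after r: (1 2 5 4 6)
  after r: (2 6 5 4)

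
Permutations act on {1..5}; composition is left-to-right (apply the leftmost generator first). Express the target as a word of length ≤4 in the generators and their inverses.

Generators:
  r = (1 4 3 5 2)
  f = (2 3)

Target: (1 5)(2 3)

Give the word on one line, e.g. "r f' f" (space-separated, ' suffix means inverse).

  after r': (1 2 5 3 4)
  after f: (1 3 4)(2 5)
  after r: (1 5)
  after f: (1 5)(2 3)

r' f r f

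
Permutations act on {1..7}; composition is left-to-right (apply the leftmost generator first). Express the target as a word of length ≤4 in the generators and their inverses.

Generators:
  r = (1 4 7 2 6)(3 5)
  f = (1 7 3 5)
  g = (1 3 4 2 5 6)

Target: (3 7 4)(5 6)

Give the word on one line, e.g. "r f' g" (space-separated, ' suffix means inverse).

g g r'

  after g: (1 3 4 2 5 6)
  after g: (1 4 5)(2 6 3)
  after r': (3 7 4)(5 6)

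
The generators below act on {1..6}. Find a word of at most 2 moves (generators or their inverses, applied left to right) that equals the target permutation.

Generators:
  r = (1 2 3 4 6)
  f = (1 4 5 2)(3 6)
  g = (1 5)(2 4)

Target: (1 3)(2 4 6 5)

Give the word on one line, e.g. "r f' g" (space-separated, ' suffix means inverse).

r' f

  after r': (1 6 4 3 2)
  after f: (1 3)(2 4 6 5)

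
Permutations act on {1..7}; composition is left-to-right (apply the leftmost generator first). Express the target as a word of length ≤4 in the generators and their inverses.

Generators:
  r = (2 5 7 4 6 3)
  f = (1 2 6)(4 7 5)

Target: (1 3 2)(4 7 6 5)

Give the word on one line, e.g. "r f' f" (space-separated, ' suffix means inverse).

f' r

  after f': (1 6 2)(4 5 7)
  after r: (1 3 2)(4 7 6 5)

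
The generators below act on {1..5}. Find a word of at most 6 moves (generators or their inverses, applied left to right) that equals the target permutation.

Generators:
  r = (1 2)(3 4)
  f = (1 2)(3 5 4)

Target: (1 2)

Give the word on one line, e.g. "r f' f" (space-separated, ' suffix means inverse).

r f r' f' f'

  after r: (1 2)(3 4)
  after f: (4 5)
  after r': (1 2)(3 4 5)
  after f': (3 5 4)
  after f': (1 2)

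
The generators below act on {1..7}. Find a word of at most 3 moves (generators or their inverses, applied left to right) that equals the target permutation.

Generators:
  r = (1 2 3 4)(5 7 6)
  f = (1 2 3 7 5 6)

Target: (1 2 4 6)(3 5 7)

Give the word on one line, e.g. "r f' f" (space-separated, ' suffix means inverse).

  after f: (1 2 3 7 5 6)
  after r: (1 3 6 2 4)
  after f': (1 2 4 6)(3 5 7)

f r f'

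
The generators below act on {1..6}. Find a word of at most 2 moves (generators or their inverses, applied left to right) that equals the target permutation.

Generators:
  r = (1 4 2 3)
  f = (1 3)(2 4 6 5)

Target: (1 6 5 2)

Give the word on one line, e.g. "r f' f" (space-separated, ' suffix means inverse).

r f

  after r: (1 4 2 3)
  after f: (1 6 5 2)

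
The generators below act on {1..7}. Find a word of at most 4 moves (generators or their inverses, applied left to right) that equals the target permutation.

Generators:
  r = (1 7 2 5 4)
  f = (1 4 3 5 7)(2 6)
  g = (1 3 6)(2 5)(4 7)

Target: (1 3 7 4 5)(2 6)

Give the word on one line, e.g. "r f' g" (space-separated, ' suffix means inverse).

  after f': (1 7 5 3 4)(2 6)
  after f': (1 5 4 7 3)
  after f': (1 3 7 4 5)(2 6)

f' f' f'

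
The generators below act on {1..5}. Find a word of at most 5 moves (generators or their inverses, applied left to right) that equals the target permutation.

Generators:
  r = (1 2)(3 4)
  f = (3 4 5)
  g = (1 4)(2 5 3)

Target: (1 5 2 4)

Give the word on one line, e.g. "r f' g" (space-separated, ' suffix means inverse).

g' r f' r'

  after g': (1 4)(2 3 5)
  after r: (1 3 5)(2 4)
  after f': (1 5)(2 3 4)
  after r': (1 5 2 4)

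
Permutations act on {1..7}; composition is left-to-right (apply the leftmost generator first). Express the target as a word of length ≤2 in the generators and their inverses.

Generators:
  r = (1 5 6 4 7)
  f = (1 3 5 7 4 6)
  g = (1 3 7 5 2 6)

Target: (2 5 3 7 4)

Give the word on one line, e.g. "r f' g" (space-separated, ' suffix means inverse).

f g'

  after f: (1 3 5 7 4 6)
  after g': (2 5 3 7 4)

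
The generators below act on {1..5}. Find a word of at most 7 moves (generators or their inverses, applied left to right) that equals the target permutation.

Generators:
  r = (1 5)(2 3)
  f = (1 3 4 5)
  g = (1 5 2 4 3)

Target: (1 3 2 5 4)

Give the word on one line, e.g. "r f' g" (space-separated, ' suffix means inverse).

r g f g f'

  after r: (1 5)(2 3)
  after g: (1 2)(3 4)
  after f: (1 2 3 5)
  after g: (1 4 3 2)
  after f': (1 3 2 5 4)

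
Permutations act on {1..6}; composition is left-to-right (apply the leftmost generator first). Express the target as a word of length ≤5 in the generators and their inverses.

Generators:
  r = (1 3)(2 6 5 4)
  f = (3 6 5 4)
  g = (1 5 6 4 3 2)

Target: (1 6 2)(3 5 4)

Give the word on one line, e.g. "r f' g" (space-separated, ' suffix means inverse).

g f g' g' r'

  after g: (1 5 6 4 3 2)
  after f: (1 4 6 3 2)
  after g': (1 6 4 5)
  after g': (1 5 2 3 4)
  after r': (1 6 2)(3 5 4)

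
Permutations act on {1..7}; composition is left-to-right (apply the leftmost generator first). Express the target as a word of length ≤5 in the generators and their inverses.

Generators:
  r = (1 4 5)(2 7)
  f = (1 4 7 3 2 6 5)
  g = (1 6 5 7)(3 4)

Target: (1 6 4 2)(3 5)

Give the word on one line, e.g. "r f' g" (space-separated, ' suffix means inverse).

  after r': (1 5 4)(2 7)
  after g': (1 6)(2 5 3 4 7)
  after r: (1 6 4 2)(3 5)

r' g' r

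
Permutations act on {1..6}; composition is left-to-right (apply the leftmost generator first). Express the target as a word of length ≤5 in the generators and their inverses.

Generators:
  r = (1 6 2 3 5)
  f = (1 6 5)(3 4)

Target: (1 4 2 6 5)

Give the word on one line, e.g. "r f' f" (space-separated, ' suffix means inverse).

  after f': (1 5 6)(3 4)
  after r': (1 3 4 2 6 5)
  after f': (1 4 2)
  after f': (1 3 4 2 5 6)
  after f': (1 4 2 6 5)

f' r' f' f' f'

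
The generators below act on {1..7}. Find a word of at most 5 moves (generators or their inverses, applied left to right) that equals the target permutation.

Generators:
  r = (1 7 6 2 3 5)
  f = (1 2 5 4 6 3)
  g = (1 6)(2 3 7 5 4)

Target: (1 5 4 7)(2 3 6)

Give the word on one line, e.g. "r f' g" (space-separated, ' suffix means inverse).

f f r' g g

  after f: (1 2 5 4 6 3)
  after f: (1 5 6)(2 4 3)
  after r': (1 3 6 5 7)(2 4)
  after g: (1 7 6 4 3)
  after g: (1 5 4 7)(2 3 6)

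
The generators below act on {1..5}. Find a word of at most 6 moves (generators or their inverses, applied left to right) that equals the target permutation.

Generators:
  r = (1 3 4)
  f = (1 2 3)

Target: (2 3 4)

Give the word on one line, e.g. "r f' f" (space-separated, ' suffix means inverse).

  after r': (1 4 3)
  after f': (1 4 2)
  after r': (1 3)(2 4)
  after r': (2 3 4)

r' f' r' r'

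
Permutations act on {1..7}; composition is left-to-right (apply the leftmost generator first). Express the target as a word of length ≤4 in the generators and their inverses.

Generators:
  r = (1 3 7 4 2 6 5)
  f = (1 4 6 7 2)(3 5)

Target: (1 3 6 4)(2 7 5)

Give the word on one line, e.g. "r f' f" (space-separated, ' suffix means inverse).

  after r': (1 5 6 2 4 7 3)
  after f': (1 3 2)(4 6 7 5)
  after f': (1 5)(3 7)
  after f': (1 3 6 4)(2 7 5)

r' f' f' f'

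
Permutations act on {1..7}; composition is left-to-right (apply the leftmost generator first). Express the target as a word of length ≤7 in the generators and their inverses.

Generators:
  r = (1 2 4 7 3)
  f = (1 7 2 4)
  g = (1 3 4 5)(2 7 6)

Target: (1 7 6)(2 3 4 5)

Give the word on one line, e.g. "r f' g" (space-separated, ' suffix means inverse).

  after g: (1 3 4 5)(2 7 6)
  after f': (1 3 2)(4 5)(6 7)
  after r: (3 4 5 7 6)
  after f': (1 4 5)(2 7 6 3)
  after r: (1 7 6)(2 3 4 5)

g f' r f' r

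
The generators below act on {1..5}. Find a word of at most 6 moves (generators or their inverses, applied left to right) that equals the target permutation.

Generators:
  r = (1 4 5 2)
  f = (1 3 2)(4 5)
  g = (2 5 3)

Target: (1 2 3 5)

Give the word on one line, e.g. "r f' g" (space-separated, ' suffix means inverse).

  after f': (1 2 3)(4 5)
  after r: (2 3 4)
  after g: (3 4 5)
  after f': (1 2 3 5)

f' r g f'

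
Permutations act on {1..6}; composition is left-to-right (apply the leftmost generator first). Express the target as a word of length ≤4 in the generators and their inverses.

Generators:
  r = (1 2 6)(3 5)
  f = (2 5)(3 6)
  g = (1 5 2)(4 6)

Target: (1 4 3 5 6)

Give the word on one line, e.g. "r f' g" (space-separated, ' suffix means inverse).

r' g f'

  after r': (1 6 2)(3 5)
  after g: (1 4 6)(2 5 3)
  after f': (1 4 3 5 6)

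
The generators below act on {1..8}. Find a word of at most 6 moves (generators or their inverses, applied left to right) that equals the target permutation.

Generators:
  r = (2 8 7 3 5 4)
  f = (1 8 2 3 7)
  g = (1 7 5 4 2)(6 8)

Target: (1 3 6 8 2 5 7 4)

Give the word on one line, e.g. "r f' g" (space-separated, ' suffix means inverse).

  after g': (1 2 4 5 7)(6 8)
  after g': (1 4 7 2 5)
  after r': (1 5)(2 3 7 4 8)
  after r': (1 3 8 4 2 7 5)
  after g: (1 3 6 8 2 5 7 4)

g' g' r' r' g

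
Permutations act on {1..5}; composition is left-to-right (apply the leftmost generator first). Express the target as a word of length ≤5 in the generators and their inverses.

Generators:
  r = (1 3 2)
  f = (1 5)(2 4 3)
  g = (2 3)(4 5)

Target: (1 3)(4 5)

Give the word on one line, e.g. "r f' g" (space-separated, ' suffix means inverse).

g' r' g r g'

  after g': (2 3)(4 5)
  after r': (1 2)(4 5)
  after g: (1 3 2)
  after r: (1 2 3)
  after g': (1 3)(4 5)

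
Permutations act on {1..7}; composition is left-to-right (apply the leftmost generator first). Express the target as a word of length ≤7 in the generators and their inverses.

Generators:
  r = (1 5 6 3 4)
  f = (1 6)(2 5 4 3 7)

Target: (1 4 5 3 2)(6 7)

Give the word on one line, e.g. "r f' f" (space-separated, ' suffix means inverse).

f' r f' r' f'

  after f': (1 6)(2 7 3 4 5)
  after r: (1 3)(2 7 4 6 5)
  after f': (1 4)(2 3 6)(5 7)
  after r': (1 3 5 7)(2 6)
  after f': (1 4 5 3 2)(6 7)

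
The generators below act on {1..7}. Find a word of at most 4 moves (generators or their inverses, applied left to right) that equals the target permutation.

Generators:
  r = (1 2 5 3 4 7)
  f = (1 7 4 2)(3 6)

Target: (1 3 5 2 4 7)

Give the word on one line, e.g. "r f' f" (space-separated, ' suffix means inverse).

  after f': (1 2 4 7)(3 6)
  after f': (1 4)(2 7)
  after r': (1 3 5 2 4 7)

f' f' r'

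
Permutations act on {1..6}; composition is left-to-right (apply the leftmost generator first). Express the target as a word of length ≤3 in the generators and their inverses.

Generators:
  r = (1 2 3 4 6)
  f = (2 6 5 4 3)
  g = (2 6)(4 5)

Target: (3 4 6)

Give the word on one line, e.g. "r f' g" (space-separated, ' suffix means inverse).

  after g': (2 6)(4 5)
  after f': (3 4 6)

g' f'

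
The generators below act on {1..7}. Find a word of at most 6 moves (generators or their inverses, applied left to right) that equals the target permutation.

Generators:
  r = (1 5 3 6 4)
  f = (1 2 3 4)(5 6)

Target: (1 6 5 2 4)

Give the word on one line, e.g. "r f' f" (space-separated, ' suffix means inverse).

  after r': (1 4 6 3 5)
  after r': (1 6 5 4 3)
  after f: (1 5)(2 3)
  after f: (1 6 5 2 4)

r' r' f f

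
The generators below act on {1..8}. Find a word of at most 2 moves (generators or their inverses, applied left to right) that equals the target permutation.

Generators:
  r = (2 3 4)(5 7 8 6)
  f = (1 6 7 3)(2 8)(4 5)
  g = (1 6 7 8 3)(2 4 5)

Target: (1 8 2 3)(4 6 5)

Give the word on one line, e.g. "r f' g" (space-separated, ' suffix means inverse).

g r'

  after g: (1 6 7 8 3)(2 4 5)
  after r': (1 8 2 3)(4 6 5)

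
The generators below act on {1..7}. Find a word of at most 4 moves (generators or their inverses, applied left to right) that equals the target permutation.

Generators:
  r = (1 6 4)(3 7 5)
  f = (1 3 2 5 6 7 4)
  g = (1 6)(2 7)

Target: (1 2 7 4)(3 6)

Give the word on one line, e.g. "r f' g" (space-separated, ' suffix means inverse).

g f' f' r'

  after g: (1 6)(2 7)
  after f': (1 5 2 6 4 7 3)
  after f': (1 2 5 3 4 6 7)
  after r': (1 2 7 4)(3 6)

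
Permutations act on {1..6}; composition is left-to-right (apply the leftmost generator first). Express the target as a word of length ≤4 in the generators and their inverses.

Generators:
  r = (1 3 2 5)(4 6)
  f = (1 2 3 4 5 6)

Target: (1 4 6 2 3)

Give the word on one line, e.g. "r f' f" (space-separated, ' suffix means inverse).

  after r: (1 3 2 5)(4 6)
  after r: (1 2)(3 5)
  after f: (1 3 6)(4 5)
  after f: (1 4 6 2 3)

r r f f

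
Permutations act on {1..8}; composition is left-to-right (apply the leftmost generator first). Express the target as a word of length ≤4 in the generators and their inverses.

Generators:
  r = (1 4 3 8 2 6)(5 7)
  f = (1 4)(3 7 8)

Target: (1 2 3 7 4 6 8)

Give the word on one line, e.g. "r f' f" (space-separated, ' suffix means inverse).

f' f' r' r'

  after f': (1 4)(3 8 7)
  after f': (3 7 8)
  after r': (1 6 2 8 4)(3 5 7)
  after r': (1 2 3 7 4 6 8)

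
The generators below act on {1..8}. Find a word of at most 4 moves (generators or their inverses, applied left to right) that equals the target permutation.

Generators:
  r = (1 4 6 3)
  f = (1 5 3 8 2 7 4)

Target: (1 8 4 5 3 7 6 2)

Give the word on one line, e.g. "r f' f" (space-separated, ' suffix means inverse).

f r f f

  after f: (1 5 3 8 2 7 4)
  after r: (1 5)(2 7 6 3 8)
  after f: (1 3 2 4)(6 8 7)
  after f: (1 8 4 5 3 7 6 2)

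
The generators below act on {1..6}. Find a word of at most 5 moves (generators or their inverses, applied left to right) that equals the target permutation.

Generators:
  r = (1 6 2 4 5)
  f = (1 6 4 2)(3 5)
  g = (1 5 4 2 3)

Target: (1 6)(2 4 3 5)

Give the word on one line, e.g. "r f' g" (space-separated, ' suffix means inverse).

  after f': (1 2 4 6)(3 5)
  after r': (1 6 5 3 4)
  after g': (1 6)(2 4 3 5)

f' r' g'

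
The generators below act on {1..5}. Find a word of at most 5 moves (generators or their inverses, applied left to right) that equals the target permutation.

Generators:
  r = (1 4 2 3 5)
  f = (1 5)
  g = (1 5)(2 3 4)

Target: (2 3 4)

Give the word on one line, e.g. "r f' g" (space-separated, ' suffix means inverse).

f' g' f' g'

  after f': (1 5)
  after g': (2 4 3)
  after f': (1 5)(2 4 3)
  after g': (2 3 4)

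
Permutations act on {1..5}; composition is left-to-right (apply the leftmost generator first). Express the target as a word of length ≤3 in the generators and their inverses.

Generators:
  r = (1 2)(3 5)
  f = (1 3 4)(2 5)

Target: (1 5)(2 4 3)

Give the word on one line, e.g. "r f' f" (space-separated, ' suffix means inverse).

  after r': (1 2)(3 5)
  after f': (1 5)(2 4 3)

r' f'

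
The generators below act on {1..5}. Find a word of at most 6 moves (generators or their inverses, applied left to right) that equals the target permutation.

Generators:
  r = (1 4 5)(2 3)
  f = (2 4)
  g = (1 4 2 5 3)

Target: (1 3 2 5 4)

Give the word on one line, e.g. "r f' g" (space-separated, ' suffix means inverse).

f' g r' g'

  after f': (2 4)
  after g: (1 4 5 3)
  after r': (2 3 5)
  after g': (1 3 2 5 4)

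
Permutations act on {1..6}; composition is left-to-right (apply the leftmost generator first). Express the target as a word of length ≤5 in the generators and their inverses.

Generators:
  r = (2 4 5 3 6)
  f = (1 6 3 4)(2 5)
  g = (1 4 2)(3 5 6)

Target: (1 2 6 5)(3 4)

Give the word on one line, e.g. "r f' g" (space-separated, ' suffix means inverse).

r' f r

  after r': (2 6 3 5 4)
  after f: (1 6 4 5)(2 3)
  after r: (1 2 6 5)(3 4)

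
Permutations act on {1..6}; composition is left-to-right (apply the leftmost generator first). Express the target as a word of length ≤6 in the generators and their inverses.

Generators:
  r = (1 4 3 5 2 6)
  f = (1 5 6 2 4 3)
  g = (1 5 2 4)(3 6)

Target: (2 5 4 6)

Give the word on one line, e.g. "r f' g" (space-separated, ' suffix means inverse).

  after g': (1 4 2 5)(3 6)
  after f': (1 2)(3 5)(4 6)
  after r: (1 6 3 2 4)
  after f': (1 5)(3 6 4)
  after g': (2 5 4 6)

g' f' r f' g'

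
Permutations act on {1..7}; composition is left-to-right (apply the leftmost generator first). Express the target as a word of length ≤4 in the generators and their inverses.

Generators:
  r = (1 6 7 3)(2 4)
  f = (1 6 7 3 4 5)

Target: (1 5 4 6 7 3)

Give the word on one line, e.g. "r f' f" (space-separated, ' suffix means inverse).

f' r r

  after f': (1 5 4 3 7 6)
  after r: (1 5 2 4)
  after r: (1 5 4 6 7 3)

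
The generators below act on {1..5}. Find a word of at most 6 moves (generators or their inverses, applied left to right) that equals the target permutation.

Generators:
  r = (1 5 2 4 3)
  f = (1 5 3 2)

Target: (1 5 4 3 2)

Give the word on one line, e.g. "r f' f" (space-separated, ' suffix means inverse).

f' r f' r' r'

  after f': (1 2 3 5)
  after r: (1 4 3 2)
  after f': (1 4 5)
  after r': (1 2 5 3 4)
  after r': (1 5 4 3 2)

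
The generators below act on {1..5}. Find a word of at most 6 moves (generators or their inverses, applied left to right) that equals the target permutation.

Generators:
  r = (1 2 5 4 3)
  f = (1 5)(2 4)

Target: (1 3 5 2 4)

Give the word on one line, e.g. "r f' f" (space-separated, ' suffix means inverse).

  after r: (1 2 5 4 3)
  after f: (1 4 3 5 2)
  after r': (1 5)(2 3)
  after f': (2 3 4)
  after r': (1 3 5 2 4)

r f r' f' r'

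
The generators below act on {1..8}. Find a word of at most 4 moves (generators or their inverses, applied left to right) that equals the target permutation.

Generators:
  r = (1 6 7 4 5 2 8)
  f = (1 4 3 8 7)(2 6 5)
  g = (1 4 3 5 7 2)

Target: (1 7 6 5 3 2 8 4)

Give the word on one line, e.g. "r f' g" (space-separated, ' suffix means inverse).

g f' f'

  after g: (1 4 3 5 7 2)
  after f': (2 7 5 8 3 6)
  after f': (1 7 6 5 3 2 8 4)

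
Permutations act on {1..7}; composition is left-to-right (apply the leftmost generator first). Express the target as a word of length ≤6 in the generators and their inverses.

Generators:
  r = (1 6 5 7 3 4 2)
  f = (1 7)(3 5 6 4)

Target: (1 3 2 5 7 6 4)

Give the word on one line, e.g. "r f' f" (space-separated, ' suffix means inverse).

f r f' r'

  after f: (1 7)(3 5 6 4)
  after r: (1 3 7 6 2)
  after f': (1 4 6 2 7 5 3)
  after r': (1 3 2 5 7 6 4)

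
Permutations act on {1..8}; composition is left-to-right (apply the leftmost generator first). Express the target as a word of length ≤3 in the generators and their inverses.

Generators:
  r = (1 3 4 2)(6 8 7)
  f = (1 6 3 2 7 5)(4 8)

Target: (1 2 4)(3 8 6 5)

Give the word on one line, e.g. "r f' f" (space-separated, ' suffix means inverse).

  after f: (1 6 3 2 7 5)(4 8)
  after r': (1 7 5 2 8 3 4 6)
  after f': (1 2 4)(3 8 6 5)

f r' f'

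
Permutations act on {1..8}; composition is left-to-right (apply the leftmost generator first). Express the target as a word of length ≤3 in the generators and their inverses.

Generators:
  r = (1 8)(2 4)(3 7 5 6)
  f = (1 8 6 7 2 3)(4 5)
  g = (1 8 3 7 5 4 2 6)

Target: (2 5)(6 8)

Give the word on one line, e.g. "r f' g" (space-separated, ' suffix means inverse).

  after r: (1 8)(2 4)(3 7 5 6)
  after g': (2 5)(6 8)

r g'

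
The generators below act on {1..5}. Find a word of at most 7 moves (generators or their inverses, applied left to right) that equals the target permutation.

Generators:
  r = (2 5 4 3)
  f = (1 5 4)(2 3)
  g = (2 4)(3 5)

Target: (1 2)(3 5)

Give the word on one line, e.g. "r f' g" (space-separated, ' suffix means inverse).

g f r' g g

  after g: (2 4)(3 5)
  after f: (1 5 2)(3 4)
  after r': (1 2)(3 5)
  after g: (1 4 2)
  after g: (1 2)(3 5)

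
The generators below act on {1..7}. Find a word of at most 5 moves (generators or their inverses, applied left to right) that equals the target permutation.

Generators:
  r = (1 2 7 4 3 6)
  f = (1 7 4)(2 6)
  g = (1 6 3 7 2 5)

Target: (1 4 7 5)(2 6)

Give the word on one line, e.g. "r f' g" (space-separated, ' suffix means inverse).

  after r: (1 2 7 4 3 6)
  after g': (1 7 4 6 5 2 3)
  after f: (1 4 2 3 7)(5 6)
  after g': (1 4 7 5)(2 6)

r g' f g'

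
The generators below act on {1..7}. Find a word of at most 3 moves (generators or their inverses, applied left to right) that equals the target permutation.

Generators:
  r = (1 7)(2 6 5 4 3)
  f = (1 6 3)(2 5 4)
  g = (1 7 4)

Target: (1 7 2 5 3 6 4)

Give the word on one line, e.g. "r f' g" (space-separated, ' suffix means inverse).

  after g: (1 7 4)
  after r: (2 6 5 4 7 3)
  after r: (1 7 2 5 3 6 4)

g r r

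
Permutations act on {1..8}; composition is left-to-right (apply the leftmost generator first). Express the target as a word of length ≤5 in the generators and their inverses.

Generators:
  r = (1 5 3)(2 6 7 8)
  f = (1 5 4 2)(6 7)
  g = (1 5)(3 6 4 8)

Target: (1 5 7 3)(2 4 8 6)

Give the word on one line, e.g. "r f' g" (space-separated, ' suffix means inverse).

  after g: (1 5)(3 6 4 8)
  after g: (3 4)(6 8)
  after f: (1 5 4 3 2)(6 8 7)
  after g': (2 5 6 4 8 7 3)
  after f: (1 5 7 3)(2 4 8 6)

g g f g' f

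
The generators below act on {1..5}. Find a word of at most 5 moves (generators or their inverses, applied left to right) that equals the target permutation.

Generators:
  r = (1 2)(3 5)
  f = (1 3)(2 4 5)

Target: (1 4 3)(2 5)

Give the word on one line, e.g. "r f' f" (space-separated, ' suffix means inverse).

  after r: (1 2)(3 5)
  after f: (1 4 5)(2 3)
  after r: (1 4 3)(2 5)

r f r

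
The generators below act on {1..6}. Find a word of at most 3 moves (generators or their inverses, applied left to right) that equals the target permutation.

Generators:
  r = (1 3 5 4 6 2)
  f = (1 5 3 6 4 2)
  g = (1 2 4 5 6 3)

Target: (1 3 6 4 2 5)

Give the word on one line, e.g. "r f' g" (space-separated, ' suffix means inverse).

  after g: (1 2 4 5 6 3)
  after r: (2 6 5)
  after g': (1 3 6 4 2 5)

g r g'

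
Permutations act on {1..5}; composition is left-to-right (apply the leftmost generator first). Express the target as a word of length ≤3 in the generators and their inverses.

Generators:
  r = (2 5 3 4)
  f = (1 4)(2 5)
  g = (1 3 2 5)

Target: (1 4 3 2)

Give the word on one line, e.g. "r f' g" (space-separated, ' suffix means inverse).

r' f

  after r': (2 4 3 5)
  after f: (1 4 3 2)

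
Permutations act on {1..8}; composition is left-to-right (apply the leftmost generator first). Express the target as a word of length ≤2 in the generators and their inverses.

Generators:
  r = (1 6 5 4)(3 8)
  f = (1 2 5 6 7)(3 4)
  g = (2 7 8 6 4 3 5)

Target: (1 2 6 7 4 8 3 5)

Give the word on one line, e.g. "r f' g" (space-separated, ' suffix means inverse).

f r'

  after f: (1 2 5 6 7)(3 4)
  after r': (1 2 6 7 4 8 3 5)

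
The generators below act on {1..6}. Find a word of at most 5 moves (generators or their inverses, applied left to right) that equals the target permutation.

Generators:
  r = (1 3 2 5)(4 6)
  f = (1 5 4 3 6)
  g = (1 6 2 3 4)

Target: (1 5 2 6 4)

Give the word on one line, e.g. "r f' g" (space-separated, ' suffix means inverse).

r r g' f f

  after r: (1 3 2 5)(4 6)
  after r: (1 2)(3 5)
  after g': (1 6)(2 4 3 5)
  after f: (2 3 4 6 5)
  after f: (1 5 2 6 4)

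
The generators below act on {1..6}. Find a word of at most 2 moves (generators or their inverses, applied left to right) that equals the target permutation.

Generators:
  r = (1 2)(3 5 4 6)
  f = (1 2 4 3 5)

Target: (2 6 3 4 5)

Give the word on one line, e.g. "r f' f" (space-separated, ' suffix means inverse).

  after f: (1 2 4 3 5)
  after r: (2 6 3 4 5)

f r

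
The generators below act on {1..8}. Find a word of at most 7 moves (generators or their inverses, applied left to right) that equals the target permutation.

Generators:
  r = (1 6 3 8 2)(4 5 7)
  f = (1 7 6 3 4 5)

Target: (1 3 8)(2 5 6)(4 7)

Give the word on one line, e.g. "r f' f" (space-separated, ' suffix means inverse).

f r f' f' r

  after f: (1 7 6 3 4 5)
  after r: (1 4 7 3 5 6 8 2)
  after f': (1 3 4)(2 5 7 6 8)
  after f': (1 6 8 2 4 5)
  after r: (1 3 8)(2 5 6)(4 7)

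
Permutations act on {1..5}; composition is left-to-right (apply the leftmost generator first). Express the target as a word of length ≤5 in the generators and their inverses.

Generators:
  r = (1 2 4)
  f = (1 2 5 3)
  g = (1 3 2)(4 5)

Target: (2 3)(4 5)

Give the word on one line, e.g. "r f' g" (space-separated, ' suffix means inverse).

  after g': (1 2 3)(4 5)
  after r: (1 4 5)(2 3)
  after g': (1 5 2)
  after f: (1 3)
  after g': (2 3)(4 5)

g' r g' f g'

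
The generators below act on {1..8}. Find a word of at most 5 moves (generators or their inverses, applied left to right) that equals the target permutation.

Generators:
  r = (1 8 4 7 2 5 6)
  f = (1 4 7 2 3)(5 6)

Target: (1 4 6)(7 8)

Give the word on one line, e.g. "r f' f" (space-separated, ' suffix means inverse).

  after f': (1 3 2 7 4)(5 6)
  after r': (1 3 7 8)(2 4 6)
  after f: (2 7 8 4 5 6 3)
  after f: (1 4 6)(7 8)

f' r' f f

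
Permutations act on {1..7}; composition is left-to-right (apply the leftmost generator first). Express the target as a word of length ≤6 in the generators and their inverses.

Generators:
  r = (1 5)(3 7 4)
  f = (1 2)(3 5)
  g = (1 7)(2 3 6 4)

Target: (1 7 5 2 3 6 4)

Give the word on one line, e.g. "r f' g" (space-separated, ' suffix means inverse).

  after f': (1 2)(3 5)
  after r: (1 2 5 7 4 3)
  after r: (1 2)(3 5 4 7)
  after f: (4 7 5)
  after g: (1 7 5 2 3 6 4)

f' r r f g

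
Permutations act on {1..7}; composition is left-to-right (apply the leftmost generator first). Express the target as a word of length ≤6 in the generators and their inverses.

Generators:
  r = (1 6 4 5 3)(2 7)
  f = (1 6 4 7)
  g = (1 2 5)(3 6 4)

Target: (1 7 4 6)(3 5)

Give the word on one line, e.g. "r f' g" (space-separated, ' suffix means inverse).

r' g' f g

  after r': (1 3 5 4 6)(2 7)
  after g': (1 4 3 2 7)(5 6)
  after f: (1 7 6 5 4 3 2)
  after g: (1 7 4 6)(3 5)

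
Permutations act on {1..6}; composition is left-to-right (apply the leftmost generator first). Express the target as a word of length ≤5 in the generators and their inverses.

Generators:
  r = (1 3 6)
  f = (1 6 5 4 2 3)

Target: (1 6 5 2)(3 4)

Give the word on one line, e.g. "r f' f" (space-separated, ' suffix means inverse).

r f f

  after r: (1 3 6)
  after f: (2 3 5 4)
  after f: (1 6 5 2)(3 4)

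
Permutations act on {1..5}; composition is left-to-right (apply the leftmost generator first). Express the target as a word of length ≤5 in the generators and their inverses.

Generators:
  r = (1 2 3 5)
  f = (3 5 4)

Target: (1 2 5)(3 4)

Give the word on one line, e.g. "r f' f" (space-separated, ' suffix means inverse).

  after r: (1 2 3 5)
  after f': (1 2 4 5)
  after f': (1 2 5)(3 4)

r f' f'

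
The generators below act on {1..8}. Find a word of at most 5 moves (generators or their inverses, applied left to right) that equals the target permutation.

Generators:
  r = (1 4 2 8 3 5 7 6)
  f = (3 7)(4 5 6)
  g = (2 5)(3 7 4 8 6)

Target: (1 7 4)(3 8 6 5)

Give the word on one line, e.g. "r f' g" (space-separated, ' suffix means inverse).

  after r: (1 4 2 8 3 5 7 6)
  after g: (1 8 7 3 2 6)(4 5)
  after f: (1 8 3 2 4 6)
  after r: (1 3 8 5 7 6 4)
  after f: (1 7 4)(3 8 6 5)

r g f r f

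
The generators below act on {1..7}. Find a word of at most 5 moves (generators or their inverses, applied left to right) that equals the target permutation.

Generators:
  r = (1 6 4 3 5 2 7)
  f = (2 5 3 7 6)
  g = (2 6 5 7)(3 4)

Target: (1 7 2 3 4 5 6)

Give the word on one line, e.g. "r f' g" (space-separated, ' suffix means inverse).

f' r f f g

  after f': (2 6 7 3 5)
  after r: (1 6)(2 4 3)(5 7)
  after f: (1 2 4 7 3 5 6)
  after f: (1 5 2 4 6)
  after g: (1 7 2 3 4 5 6)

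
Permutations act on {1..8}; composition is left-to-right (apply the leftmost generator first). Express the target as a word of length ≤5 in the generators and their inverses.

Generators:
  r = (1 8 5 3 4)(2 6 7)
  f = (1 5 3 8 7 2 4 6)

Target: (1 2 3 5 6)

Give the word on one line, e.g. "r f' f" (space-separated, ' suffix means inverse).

f r' r' r' f'

  after f: (1 5 3 8 7 2 4 6)
  after r': (1 8 6 4 2 3)
  after r': (2 5 8)(3 4 7 6)
  after r': (1 4 6 5)(2 8 7)
  after f': (1 2 3 5 6)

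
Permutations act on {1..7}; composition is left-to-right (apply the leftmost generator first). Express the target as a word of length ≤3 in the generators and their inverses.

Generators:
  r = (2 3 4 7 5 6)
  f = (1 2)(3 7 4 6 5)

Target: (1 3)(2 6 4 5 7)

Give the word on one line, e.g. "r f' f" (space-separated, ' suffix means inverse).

  after r': (2 6 5 7 4 3)
  after f: (1 2 5 4 7 6 3)
  after r: (1 3)(2 6 4 5 7)

r' f r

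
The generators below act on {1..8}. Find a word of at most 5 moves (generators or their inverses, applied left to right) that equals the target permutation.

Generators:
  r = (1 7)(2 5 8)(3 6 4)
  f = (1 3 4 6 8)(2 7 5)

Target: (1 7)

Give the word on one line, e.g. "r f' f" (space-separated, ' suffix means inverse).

r' r' r'

  after r': (1 7)(2 8 5)(3 4 6)
  after r': (2 5 8)(3 6 4)
  after r': (1 7)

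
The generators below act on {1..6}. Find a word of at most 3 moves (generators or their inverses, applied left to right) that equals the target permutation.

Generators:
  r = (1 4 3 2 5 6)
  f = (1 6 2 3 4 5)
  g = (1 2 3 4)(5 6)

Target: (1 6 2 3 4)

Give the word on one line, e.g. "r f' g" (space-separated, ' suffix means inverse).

f g r

  after f: (1 6 2 3 4 5)
  after g: (1 5 2 4 6 3)
  after r: (1 6 2 3 4)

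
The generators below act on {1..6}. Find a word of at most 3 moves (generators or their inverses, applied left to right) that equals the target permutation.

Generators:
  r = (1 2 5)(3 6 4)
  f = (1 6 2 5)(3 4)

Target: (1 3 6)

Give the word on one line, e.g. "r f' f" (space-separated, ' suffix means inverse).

  after f: (1 6 2 5)(3 4)
  after r': (1 3 6)

f r'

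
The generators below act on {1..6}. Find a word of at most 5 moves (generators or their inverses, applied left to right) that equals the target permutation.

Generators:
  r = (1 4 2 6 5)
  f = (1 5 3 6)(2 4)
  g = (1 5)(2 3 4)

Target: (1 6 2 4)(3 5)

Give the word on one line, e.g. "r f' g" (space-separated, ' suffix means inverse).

  after g: (1 5)(2 3 4)
  after f': (2 5 6 3)
  after r': (1 5 2 6 3 4)
  after r': (1 6 3)(4 5)
  after g': (1 6 2 4)(3 5)

g f' r' r' g'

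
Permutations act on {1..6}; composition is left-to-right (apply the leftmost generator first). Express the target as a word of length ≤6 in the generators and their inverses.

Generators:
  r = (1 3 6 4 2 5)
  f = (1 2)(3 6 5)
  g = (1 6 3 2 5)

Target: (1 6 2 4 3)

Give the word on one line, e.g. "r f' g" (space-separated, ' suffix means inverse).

f f r' f'

  after f: (1 2)(3 6 5)
  after f: (3 5 6)
  after r': (1 5 3 2 4 6)
  after f': (1 6 2 4 3)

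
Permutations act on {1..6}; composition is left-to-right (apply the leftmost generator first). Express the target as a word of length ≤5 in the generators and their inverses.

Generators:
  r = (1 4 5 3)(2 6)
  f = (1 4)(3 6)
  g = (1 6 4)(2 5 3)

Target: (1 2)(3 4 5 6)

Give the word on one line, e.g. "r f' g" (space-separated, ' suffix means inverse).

f' g' r

  after f': (1 4)(3 6)
  after g': (1 6 5 2 3)
  after r: (1 2)(3 4 5 6)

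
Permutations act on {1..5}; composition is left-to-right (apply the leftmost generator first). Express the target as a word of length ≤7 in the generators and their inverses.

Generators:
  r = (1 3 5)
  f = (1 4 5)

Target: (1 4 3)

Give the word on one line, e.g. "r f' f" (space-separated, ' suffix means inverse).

  after f: (1 4 5)
  after f: (1 5 4)
  after r: (3 5 4)
  after f': (1 5)(3 4)
  after f': (1 4 3)

f f r f' f'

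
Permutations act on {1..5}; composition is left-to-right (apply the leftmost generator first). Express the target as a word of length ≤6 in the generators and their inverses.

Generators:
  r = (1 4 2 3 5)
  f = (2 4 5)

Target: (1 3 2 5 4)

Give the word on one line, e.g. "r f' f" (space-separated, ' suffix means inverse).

r r f r r

  after r: (1 4 2 3 5)
  after r: (1 2 5 4 3)
  after f: (1 4 3)
  after r: (1 2 3 4 5)
  after r: (1 3 2 5 4)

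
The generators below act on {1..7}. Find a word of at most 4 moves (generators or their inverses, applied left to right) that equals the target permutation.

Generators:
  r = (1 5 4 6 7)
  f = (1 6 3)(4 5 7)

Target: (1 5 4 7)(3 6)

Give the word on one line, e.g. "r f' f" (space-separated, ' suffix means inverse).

f r' r'

  after f: (1 6 3)(4 5 7)
  after r': (1 4)(3 7 5 6)
  after r': (1 5 4 7)(3 6)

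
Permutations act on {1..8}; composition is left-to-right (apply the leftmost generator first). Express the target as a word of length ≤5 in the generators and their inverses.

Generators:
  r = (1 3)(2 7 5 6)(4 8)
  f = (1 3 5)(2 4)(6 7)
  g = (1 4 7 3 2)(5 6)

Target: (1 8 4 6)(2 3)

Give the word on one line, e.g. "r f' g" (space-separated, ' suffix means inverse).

  after g': (1 2 3 7 4)(5 6)
  after f': (1 4 5 7 2)(3 6)
  after r: (1 8 4 6)(2 3)

g' f' r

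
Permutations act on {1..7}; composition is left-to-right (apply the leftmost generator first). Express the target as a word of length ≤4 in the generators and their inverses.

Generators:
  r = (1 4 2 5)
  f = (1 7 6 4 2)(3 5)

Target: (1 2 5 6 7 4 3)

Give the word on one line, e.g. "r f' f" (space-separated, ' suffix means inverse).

  after r: (1 4 2 5)
  after r: (1 2)(4 5)
  after f': (1 4 3 5 6 7)
  after r: (1 2 5 6 7 4 3)

r r f' r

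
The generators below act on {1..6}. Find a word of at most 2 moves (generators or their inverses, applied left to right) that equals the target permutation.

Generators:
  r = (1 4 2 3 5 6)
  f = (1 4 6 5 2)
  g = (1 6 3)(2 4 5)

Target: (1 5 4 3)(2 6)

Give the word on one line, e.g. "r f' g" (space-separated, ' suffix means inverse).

f g

  after f: (1 4 6 5 2)
  after g: (1 5 4 3)(2 6)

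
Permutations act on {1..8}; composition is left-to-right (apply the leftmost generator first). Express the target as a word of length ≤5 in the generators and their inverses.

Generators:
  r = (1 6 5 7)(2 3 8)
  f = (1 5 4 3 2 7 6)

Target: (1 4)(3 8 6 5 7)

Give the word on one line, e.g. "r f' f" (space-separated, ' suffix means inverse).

  after f: (1 5 4 3 2 7 6)
  after r': (1 6 7)(2 5 4)(3 8)
  after f: (2 4 7 5 3 8)
  after f: (1 5 2 3 8 7 4 6)
  after f: (1 4)(3 8 6 5 7)

f r' f f f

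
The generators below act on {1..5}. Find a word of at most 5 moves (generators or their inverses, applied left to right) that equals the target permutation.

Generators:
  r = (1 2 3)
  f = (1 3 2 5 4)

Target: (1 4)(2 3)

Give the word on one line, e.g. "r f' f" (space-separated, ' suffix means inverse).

  after r': (1 3 2)
  after f': (2 4 5)
  after r: (1 2 4 5 3)
  after f: (1 5 2)
  after f: (1 4)(2 3)

r' f' r f f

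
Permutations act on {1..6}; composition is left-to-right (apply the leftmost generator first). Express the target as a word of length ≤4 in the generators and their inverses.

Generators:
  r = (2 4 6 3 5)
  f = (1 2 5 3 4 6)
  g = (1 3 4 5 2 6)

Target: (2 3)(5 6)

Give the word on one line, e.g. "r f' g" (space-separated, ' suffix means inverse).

f' g

  after f': (1 6 4 3 5 2)
  after g: (2 3)(5 6)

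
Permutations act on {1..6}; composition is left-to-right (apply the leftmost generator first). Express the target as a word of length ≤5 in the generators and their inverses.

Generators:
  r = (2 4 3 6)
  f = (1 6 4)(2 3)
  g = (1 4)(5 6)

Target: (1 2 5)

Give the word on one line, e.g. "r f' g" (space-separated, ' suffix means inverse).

  after r': (2 6 3 4)
  after g': (1 4 2 5 6 3)
  after f: (2 5 4 3 6)
  after f: (1 6 3 4 2 5)
  after r: (1 2 5)

r' g' f f r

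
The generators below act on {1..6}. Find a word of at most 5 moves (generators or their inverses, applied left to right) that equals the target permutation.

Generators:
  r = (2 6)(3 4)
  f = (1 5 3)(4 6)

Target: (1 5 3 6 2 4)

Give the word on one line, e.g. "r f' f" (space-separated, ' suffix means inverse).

  after r: (2 6)(3 4)
  after f: (1 5 3 6 2 4)
  after r': (1 5 4)(2 3)
  after r': (1 5 3 6 2 4)

r f r' r'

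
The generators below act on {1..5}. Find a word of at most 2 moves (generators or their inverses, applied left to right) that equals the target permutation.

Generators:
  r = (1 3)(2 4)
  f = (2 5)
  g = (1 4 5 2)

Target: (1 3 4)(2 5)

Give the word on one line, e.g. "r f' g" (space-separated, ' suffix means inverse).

r g

  after r: (1 3)(2 4)
  after g: (1 3 4)(2 5)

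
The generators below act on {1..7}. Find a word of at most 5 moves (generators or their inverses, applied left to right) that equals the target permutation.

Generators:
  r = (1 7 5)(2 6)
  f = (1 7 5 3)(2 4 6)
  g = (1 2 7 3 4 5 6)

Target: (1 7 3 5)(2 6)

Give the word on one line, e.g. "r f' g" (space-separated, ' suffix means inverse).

r' f f f

  after r': (1 5 7)(2 6)
  after f: (1 3)(4 6)
  after f: (2 4)(3 7 5)
  after f: (1 7 3 5)(2 6)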